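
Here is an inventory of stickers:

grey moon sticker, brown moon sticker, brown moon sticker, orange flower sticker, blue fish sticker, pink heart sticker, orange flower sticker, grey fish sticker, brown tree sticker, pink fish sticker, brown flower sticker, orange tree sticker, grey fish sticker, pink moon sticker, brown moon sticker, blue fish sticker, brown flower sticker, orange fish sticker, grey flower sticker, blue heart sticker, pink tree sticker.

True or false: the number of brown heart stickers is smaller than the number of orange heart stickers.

False

|brown heart stickers| = 0.
|orange heart stickers| = 0.
The claim requires 0 < 0, which does not hold.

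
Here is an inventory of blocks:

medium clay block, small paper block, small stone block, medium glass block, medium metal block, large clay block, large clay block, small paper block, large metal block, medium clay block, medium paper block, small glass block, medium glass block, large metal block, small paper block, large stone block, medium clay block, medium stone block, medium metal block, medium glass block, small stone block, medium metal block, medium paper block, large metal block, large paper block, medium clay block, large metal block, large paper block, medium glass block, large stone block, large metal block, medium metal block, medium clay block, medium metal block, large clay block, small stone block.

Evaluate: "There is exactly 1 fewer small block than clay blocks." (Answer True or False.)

There are 7 small blocks.
There are 8 clay blocks.
The claim requires 8 − 7 (= 1) to equal 1, which holds.

True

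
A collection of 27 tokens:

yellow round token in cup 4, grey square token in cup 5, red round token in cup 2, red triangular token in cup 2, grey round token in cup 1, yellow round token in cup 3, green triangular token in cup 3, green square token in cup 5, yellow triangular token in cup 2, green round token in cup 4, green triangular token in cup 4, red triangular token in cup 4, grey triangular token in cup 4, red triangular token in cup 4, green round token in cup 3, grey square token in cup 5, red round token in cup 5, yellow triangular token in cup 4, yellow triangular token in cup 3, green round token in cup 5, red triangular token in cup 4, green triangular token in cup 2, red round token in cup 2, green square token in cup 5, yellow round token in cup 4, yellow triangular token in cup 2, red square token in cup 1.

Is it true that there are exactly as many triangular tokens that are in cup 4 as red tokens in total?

False

There are 6 triangular tokens in cup 4.
There are 8 red tokens.
The claim requires 6 = 8, which does not hold.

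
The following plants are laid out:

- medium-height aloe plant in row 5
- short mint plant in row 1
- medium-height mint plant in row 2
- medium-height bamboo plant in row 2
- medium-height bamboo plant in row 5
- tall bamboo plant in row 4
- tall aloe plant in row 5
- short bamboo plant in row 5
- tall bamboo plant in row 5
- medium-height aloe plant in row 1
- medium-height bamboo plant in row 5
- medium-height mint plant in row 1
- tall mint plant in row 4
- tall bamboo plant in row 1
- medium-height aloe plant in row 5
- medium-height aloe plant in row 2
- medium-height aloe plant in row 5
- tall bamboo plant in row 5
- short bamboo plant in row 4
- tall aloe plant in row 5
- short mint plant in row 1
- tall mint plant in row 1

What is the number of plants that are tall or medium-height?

18

medium-height: 10; tall: 8; together 10 + 8 = 18.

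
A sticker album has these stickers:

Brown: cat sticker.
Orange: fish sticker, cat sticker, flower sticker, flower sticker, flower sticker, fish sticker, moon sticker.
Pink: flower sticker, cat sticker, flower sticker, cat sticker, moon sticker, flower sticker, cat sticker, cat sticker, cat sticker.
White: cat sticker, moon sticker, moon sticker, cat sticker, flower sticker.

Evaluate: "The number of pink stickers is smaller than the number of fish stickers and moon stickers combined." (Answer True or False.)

|pink stickers| = 9.
fish stickers: 2; moon stickers: 4; combined: 2 + 4 = 6.
The claim requires 9 < 6, which does not hold.

False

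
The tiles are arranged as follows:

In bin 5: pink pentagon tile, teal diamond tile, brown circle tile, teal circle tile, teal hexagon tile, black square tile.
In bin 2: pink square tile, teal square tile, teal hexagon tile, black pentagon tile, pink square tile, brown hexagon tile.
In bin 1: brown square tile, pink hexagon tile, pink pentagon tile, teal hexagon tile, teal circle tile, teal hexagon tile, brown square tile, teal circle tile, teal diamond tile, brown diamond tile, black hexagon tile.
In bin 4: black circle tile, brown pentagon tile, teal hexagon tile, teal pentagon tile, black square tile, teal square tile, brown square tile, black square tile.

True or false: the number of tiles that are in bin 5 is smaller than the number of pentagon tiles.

|tiles in bin 5| = 6.
|pentagon tiles| = 5.
The claim requires 6 < 5, which does not hold.

False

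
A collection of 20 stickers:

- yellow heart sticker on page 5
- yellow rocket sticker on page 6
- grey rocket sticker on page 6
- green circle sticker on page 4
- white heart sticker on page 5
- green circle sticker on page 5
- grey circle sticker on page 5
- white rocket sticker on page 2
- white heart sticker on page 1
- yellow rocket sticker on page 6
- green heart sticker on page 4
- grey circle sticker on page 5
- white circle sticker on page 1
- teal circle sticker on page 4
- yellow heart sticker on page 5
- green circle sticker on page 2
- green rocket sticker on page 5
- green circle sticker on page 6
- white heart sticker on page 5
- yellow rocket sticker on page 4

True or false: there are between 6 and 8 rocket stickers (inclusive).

True

|rocket stickers| = 6.
The claim requires 6 ≤ 6 ≤ 8, which holds.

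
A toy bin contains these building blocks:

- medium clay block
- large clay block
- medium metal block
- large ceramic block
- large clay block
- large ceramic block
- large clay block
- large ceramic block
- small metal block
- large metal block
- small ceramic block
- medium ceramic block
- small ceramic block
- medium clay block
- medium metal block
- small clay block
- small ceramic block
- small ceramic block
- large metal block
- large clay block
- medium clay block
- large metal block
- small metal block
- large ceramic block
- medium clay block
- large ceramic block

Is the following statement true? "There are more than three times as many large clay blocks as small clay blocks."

large clay blocks: 4.
small clay blocks: 1.
The claim requires 4 > 3 × 1 = 3, which holds.

True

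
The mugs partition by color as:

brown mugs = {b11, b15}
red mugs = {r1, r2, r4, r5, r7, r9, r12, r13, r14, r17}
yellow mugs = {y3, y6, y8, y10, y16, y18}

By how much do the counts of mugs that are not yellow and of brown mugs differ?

mugs that are not yellow: 12. brown mugs: 2.
|12 − 2| = 12 − 2 = 10.

10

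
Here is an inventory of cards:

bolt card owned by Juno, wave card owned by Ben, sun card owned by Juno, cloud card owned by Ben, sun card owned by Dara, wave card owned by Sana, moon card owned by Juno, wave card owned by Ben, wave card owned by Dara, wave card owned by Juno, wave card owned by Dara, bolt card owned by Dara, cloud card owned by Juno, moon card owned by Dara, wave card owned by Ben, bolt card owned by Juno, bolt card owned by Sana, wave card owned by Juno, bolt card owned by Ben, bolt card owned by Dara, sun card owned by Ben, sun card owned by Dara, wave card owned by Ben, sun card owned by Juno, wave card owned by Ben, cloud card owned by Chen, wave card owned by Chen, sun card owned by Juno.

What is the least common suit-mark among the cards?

Counts by suit-mark: wave 11, bolt 6, sun 6, cloud 3, moon 2.
The minimum is 2, held uniquely by moon.

moon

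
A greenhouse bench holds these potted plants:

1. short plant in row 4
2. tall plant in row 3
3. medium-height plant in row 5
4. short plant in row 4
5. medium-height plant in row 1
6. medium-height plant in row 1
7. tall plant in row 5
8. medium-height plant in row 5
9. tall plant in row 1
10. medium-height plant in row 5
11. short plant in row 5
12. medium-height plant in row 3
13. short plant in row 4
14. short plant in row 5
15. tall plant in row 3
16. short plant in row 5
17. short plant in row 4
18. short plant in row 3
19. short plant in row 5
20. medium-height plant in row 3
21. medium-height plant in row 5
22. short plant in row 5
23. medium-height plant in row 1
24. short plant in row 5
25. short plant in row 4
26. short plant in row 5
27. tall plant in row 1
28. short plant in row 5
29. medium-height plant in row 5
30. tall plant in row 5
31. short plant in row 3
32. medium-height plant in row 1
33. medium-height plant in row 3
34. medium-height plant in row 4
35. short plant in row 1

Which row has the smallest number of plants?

row 4

Counts by row: row 5→15, row 3→7, row 1→7, row 4→6.
The minimum is 6, held uniquely by row 4.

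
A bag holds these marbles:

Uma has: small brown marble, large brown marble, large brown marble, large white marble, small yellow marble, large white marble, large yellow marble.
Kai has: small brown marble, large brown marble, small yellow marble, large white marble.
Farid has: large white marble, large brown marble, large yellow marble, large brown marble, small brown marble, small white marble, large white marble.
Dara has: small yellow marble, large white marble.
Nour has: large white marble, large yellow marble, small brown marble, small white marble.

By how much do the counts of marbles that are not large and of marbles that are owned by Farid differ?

marbles that are not large: 9. marbles owned by Farid: 7.
|9 − 7| = 9 − 7 = 2.

2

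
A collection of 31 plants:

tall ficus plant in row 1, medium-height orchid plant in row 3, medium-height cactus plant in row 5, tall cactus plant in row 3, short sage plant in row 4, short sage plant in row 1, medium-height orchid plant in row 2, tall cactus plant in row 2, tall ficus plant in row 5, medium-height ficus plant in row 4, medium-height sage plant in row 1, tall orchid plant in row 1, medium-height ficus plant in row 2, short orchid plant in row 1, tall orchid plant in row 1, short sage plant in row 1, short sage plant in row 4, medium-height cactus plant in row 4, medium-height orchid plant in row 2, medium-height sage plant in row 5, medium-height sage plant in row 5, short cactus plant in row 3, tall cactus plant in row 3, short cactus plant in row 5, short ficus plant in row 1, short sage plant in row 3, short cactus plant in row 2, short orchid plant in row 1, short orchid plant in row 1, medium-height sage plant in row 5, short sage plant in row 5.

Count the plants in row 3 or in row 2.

10

in row 2: 5; in row 3: 5; together 5 + 5 = 10.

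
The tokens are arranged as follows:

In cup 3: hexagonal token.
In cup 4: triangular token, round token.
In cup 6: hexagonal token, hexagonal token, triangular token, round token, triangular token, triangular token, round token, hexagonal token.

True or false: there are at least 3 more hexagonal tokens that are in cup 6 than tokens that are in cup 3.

False

hexagonal tokens in cup 6: 3.
tokens in cup 3: 1.
The claim requires 3 − 1 = 2 ≥ 3, which does not hold.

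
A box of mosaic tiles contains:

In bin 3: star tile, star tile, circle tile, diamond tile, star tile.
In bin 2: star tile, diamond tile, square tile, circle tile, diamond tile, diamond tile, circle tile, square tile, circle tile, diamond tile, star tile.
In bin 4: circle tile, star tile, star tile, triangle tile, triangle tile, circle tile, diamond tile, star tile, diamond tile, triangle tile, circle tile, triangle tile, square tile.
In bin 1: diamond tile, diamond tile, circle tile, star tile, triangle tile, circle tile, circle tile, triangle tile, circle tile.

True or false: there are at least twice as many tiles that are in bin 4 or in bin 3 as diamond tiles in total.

There are 18 tiles in bin 4 or in bin 3.
There are 9 diamond tiles.
The claim requires 18 ≥ 2 × 9 = 18, which holds.

True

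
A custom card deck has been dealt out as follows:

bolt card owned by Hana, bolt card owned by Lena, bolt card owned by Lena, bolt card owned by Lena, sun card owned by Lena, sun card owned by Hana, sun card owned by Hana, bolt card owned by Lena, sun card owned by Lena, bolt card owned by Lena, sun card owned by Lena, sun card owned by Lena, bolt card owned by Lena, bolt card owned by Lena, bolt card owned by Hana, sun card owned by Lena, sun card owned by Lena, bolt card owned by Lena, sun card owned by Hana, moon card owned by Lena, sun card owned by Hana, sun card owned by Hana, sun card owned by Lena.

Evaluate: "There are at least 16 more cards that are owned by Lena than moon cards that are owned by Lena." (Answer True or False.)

cards owned by Lena: 16.
moon cards owned by Lena: 1.
The claim requires 16 − 1 = 15 ≥ 16, which does not hold.

False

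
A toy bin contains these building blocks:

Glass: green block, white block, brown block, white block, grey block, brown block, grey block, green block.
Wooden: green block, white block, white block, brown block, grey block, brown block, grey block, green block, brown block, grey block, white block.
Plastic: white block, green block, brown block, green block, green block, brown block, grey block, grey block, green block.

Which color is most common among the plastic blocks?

green

Counts by color (restricted to plastic blocks): green 4, grey 2, brown 2, white 1.
The maximum is 4, held uniquely by green.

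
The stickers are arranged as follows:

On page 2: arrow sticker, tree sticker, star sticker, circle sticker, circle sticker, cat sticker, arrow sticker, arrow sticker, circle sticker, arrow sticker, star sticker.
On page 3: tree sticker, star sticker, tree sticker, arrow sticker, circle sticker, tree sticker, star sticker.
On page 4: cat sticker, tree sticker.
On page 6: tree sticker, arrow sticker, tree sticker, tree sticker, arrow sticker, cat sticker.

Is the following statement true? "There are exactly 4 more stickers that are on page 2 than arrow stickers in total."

True

|stickers on page 2| = 11.
|arrow stickers| = 7.
The claim requires 11 − 7 (= 4) to equal 4, which holds.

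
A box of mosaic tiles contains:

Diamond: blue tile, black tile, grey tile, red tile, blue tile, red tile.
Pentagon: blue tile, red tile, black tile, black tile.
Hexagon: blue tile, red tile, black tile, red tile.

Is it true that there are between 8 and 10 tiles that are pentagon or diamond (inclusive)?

True

tiles that are pentagon or diamond: 10.
The claim requires 8 ≤ 10 ≤ 10, which holds.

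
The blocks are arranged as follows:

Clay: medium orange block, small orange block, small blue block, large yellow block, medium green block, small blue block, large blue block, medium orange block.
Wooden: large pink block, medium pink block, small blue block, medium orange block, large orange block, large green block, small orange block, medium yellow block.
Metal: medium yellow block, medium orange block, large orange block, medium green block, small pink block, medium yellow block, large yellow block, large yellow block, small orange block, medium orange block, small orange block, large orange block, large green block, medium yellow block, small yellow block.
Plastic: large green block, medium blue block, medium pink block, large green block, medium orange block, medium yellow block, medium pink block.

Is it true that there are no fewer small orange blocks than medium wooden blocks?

small orange blocks: 4.
medium wooden blocks: 3.
The claim requires 4 ≥ 3, which holds.

True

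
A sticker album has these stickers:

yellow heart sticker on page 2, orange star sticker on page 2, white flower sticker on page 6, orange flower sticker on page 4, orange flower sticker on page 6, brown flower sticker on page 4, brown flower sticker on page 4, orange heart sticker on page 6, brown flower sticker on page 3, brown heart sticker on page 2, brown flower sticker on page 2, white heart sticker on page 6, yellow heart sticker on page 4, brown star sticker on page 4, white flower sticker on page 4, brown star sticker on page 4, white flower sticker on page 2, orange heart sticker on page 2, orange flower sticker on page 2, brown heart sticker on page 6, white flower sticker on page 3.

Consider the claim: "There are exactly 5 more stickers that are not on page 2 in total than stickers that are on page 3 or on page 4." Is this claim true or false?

stickers that are not on page 2: 14.
stickers on page 3 or on page 4: 9.
The claim requires 14 − 9 (= 5) to equal 5, which holds.

True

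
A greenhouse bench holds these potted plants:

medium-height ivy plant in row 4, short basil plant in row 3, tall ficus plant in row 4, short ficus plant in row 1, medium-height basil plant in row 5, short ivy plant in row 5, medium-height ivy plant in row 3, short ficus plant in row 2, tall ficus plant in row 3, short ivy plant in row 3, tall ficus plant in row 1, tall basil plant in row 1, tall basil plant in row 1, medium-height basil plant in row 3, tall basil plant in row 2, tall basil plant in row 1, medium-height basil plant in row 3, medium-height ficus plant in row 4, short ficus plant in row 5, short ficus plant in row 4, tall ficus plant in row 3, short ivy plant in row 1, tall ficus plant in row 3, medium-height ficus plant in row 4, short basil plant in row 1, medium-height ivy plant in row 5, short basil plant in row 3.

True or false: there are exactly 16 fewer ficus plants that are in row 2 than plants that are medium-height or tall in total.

True

There is 1 ficus plant in row 2.
There are 17 plants that are medium-height or tall.
The claim requires 17 − 1 (= 16) to equal 16, which holds.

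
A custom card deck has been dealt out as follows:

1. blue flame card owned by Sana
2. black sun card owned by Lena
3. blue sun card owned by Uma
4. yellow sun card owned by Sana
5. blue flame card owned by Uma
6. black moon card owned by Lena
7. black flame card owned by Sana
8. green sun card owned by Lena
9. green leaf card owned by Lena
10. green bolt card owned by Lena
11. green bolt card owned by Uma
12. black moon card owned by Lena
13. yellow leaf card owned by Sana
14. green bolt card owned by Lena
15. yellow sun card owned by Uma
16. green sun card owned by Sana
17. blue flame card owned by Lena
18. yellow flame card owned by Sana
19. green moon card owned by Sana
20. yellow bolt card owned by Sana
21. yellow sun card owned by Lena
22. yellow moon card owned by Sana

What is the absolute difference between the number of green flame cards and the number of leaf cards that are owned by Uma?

green flame cards: 0. leaf cards owned by Uma: 0.
|0 − 0| = 0 − 0 = 0.

0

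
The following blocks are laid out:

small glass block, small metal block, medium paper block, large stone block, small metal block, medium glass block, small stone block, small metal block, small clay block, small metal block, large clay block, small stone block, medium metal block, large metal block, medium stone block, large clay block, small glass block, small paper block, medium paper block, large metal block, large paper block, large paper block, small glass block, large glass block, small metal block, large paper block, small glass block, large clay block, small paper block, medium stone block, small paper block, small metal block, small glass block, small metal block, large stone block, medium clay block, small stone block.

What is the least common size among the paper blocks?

Counts by size (restricted to paper blocks): small 3, large 3, medium 2.
The minimum is 2, held uniquely by medium.

medium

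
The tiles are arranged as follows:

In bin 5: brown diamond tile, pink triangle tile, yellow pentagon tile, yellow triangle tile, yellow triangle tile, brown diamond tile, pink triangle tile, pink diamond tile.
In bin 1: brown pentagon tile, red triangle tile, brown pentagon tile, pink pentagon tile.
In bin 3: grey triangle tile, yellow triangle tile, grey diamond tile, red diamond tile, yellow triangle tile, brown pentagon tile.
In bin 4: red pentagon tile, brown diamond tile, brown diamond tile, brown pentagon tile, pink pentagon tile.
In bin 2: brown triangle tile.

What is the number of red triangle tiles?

1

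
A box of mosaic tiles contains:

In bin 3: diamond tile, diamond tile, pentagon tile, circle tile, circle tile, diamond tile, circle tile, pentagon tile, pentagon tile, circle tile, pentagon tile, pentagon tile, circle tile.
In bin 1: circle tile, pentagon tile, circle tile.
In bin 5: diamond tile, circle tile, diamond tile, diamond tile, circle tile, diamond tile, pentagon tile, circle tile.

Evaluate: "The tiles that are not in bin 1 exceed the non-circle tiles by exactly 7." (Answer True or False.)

True

|tiles that are not in bin 1| = 21.
|non-circle tiles| = 14.
The claim requires 21 − 14 (= 7) to equal 7, which holds.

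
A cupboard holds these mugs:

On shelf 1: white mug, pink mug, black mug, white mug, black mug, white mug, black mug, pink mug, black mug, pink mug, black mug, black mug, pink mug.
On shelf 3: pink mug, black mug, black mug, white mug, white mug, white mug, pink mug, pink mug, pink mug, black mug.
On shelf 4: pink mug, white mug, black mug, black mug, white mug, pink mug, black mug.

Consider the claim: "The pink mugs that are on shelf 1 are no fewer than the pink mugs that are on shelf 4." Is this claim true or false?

True

There are 4 pink mugs on shelf 1.
There are 2 pink mugs on shelf 4.
The claim requires 4 ≥ 2, which holds.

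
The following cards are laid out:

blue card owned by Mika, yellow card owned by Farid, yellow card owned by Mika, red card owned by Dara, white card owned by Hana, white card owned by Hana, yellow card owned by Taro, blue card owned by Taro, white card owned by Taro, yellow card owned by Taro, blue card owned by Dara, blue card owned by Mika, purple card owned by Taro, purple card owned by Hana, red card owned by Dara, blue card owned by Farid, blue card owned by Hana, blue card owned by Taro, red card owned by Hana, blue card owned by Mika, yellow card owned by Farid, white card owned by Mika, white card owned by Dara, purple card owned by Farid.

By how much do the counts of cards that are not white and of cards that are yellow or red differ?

cards that are not white: 19. cards that are yellow or red: 8.
|19 − 8| = 19 − 8 = 11.

11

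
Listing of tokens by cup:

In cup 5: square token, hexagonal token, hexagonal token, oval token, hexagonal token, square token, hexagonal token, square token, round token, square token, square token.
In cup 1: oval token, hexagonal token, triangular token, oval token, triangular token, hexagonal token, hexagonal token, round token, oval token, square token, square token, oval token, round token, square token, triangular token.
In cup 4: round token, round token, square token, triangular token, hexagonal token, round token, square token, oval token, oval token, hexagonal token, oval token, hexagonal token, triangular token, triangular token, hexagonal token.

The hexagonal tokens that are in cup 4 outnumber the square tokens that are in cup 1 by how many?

1

hexagonal tokens in cup 4: 4.
square tokens in cup 1: 3.
4 − 3 = 1.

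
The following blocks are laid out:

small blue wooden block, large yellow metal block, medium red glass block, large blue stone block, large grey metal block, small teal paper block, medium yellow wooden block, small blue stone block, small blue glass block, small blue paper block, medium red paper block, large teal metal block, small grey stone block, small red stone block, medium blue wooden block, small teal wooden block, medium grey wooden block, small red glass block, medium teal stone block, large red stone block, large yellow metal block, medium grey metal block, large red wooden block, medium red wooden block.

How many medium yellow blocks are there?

1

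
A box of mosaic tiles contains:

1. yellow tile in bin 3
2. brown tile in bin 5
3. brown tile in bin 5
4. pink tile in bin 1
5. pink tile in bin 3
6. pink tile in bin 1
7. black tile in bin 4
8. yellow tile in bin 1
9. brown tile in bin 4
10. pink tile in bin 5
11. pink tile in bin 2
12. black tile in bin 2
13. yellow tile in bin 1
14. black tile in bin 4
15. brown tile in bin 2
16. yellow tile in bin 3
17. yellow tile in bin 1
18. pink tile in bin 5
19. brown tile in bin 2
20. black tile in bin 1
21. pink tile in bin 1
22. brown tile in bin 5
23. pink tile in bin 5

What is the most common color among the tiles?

pink

Counts by color: pink 8, brown 6, yellow 5, black 4.
The maximum is 8, held uniquely by pink.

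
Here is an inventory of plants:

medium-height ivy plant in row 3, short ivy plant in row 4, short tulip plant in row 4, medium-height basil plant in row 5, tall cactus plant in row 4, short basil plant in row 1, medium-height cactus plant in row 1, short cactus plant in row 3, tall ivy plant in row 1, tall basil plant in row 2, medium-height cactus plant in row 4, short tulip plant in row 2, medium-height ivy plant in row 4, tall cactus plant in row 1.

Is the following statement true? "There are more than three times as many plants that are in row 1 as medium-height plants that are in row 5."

There are 4 plants in row 1.
There is 1 medium-height plant in row 5.
The claim requires 4 > 3 × 1 = 3, which holds.

True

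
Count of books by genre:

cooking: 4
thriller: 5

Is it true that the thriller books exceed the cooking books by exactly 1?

|thriller books| = 5.
|cooking books| = 4.
The claim requires 5 − 4 (= 1) to equal 1, which holds.

True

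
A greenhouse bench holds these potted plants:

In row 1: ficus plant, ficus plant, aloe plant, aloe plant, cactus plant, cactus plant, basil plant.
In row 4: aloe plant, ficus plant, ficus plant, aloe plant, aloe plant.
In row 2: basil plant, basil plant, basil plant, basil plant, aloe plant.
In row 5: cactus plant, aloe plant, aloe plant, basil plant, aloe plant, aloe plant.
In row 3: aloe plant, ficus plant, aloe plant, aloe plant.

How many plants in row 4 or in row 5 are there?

11

in row 4: 5; in row 5: 6; together 5 + 6 = 11.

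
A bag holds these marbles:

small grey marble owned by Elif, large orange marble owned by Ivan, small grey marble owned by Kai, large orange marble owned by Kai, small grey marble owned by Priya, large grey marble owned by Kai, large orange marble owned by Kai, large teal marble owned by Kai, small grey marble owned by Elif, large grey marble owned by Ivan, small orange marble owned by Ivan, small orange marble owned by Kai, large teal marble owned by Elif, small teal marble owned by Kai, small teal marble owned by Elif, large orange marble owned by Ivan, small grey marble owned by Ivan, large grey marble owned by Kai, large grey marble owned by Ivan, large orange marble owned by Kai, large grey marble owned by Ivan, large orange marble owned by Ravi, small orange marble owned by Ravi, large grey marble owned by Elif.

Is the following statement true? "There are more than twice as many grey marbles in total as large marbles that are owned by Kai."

False

grey marbles: 11.
large marbles owned by Kai: 6.
The claim requires 11 > 2 × 6 = 12, which does not hold.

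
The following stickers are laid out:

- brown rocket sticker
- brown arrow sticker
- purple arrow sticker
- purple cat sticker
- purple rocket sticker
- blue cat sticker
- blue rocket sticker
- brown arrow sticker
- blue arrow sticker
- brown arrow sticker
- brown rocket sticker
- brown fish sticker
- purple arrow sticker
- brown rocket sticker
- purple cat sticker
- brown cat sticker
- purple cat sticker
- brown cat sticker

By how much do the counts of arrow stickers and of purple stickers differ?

0

arrow stickers: 6. purple stickers: 6.
|6 − 6| = 6 − 6 = 0.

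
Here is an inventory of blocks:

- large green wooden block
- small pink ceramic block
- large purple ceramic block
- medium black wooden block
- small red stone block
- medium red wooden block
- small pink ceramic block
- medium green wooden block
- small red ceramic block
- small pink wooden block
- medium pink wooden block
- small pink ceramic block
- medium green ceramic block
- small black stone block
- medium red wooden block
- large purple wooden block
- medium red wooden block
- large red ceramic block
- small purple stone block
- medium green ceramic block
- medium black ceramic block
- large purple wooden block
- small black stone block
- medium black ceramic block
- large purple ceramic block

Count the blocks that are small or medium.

medium: 10; small: 9; together 10 + 9 = 19.

19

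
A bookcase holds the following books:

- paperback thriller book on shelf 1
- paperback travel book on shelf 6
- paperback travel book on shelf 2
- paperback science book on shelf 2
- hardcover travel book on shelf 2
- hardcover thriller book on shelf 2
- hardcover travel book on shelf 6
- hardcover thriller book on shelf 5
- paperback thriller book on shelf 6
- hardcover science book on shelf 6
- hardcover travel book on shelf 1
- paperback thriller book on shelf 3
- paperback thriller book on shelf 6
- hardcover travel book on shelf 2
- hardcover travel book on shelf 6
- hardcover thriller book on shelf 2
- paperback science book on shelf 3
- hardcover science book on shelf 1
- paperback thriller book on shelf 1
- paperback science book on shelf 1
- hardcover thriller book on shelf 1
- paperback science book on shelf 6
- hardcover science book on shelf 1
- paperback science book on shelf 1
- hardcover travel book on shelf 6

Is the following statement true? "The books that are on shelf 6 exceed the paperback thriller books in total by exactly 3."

books on shelf 6: 8.
paperback thriller books: 5.
The claim requires 8 − 5 (= 3) to equal 3, which holds.

True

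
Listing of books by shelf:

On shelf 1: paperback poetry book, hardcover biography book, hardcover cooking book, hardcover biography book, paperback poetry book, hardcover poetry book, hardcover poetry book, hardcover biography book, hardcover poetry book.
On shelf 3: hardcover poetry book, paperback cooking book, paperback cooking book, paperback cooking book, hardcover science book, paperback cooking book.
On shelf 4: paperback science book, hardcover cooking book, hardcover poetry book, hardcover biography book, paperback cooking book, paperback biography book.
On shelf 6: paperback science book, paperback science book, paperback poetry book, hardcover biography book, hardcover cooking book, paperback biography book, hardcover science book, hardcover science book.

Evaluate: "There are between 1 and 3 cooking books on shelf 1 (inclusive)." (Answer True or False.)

|cooking books on shelf 1| = 1.
The claim requires 1 ≤ 1 ≤ 3, which holds.

True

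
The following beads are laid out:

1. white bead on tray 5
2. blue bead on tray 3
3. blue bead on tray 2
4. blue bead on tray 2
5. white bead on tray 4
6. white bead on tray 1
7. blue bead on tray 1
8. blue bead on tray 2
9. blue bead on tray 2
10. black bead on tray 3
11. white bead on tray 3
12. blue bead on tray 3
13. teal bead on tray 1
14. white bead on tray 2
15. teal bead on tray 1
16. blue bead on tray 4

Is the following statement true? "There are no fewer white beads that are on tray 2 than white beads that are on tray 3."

True

white beads on tray 2: 1.
white beads on tray 3: 1.
The claim requires 1 ≥ 1, which holds.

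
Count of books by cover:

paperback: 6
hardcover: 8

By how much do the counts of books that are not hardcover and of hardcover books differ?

books that are not hardcover: 6. hardcover books: 8.
|6 − 8| = 8 − 6 = 2.

2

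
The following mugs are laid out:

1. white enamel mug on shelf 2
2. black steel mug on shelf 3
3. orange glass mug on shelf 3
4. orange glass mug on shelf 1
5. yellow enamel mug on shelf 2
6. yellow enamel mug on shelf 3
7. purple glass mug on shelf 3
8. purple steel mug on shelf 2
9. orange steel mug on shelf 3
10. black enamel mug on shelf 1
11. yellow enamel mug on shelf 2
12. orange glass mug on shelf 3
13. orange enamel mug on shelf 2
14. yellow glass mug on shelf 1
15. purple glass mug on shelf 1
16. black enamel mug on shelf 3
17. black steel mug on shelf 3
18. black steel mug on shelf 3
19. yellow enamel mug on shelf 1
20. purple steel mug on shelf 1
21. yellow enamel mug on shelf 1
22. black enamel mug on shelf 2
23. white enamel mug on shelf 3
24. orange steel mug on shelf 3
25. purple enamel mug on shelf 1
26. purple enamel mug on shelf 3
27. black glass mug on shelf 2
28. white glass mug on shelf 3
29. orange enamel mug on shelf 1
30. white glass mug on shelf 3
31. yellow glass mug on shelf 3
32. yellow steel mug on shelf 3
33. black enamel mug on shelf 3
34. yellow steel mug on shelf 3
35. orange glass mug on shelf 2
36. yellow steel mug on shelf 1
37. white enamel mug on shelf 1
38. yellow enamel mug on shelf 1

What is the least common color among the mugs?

white

Counts by color: yellow 11, black 8, orange 8, purple 6, white 5.
The minimum is 5, held uniquely by white.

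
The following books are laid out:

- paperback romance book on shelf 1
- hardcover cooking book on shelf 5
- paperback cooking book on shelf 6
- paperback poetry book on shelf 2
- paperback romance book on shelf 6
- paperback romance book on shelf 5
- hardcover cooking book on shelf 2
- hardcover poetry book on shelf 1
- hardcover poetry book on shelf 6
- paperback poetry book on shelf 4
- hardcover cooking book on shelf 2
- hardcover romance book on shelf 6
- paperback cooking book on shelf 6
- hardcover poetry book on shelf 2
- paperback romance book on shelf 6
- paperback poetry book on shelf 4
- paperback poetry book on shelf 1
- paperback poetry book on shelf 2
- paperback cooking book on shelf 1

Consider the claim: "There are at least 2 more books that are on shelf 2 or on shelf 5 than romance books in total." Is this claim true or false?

|books on shelf 2 or on shelf 5| = 7.
|romance books| = 5.
The claim requires 7 − 5 = 2 ≥ 2, which holds.

True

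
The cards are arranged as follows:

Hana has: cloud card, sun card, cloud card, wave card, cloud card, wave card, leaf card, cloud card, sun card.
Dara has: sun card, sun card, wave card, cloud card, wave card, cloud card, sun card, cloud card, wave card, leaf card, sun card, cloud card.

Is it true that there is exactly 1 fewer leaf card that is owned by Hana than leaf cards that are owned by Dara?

False

Count of leaf cards owned by Hana: 1.
Count of leaf cards owned by Dara: 1.
The claim requires 1 − 1 (= 0) to equal 1, which does not hold.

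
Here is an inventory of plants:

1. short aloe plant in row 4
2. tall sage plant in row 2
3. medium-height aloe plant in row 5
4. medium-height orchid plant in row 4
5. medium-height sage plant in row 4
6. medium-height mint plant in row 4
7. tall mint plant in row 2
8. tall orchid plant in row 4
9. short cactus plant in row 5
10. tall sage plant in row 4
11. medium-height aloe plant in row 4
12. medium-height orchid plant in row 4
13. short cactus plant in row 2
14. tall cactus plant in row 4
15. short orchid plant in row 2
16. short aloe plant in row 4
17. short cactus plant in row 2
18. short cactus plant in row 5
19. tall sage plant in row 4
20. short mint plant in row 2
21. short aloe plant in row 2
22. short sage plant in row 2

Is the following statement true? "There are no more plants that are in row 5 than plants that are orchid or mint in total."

True

There are 3 plants in row 5.
There are 7 plants that are orchid or mint.
The claim requires 3 ≤ 7, which holds.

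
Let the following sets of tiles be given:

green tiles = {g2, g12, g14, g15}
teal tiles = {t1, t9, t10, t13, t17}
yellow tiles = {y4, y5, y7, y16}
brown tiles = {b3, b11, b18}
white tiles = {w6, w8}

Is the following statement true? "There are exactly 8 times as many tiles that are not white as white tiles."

True

|tiles that are not white| = 16.
|white tiles| = 2.
The claim requires 16 = 8 × 2 = 16, which holds.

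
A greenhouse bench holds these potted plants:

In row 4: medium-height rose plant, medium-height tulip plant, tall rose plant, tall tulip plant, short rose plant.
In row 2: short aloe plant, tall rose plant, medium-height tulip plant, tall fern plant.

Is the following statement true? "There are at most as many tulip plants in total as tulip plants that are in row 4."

|tulip plants| = 3.
|tulip plants in row 4| = 2.
The claim requires 3 ≤ 2, which does not hold.

False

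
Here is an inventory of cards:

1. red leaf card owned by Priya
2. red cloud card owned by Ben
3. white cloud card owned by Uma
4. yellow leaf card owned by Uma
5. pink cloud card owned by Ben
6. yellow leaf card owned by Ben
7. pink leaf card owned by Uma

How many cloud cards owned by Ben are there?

2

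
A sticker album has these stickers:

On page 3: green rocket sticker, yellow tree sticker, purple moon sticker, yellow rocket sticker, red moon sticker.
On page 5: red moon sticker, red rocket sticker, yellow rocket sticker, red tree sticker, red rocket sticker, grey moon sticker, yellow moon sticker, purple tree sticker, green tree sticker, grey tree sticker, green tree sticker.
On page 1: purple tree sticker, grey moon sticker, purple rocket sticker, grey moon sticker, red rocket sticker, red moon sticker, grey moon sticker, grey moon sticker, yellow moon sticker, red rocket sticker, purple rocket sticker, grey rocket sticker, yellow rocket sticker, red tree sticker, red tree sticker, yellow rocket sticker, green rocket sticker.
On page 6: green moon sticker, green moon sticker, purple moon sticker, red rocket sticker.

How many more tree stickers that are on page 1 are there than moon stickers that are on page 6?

0

tree stickers on page 1: 3.
moon stickers on page 6: 3.
3 − 3 = 0.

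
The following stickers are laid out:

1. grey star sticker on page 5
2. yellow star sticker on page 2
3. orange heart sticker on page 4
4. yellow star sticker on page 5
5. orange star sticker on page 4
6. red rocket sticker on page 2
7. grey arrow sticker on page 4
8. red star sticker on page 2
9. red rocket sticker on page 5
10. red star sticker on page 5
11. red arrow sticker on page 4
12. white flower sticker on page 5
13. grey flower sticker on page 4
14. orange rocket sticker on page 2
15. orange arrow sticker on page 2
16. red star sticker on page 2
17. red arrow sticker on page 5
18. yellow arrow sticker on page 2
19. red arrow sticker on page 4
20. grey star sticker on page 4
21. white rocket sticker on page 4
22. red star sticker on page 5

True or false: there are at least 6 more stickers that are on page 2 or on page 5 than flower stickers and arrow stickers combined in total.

There are 14 stickers on page 2 or on page 5.
flower stickers: 2; arrow stickers: 6; combined: 2 + 6 = 8.
The claim requires 14 − 8 = 6 ≥ 6, which holds.

True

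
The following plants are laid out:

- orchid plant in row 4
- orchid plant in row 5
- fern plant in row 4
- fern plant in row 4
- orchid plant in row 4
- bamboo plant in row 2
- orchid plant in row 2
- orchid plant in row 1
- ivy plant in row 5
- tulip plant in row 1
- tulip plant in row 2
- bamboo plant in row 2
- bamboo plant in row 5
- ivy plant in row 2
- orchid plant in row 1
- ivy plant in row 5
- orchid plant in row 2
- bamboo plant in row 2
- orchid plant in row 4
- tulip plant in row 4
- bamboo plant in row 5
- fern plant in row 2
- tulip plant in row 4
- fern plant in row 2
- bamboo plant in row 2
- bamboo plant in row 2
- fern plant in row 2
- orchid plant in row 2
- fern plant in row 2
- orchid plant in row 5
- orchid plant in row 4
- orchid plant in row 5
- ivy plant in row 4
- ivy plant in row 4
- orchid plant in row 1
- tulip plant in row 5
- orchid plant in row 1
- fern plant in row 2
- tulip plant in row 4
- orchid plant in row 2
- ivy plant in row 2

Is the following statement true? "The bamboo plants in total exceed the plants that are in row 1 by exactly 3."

False

There are 7 bamboo plants.
There are 5 plants in row 1.
The claim requires 7 − 5 (= 2) to equal 3, which does not hold.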